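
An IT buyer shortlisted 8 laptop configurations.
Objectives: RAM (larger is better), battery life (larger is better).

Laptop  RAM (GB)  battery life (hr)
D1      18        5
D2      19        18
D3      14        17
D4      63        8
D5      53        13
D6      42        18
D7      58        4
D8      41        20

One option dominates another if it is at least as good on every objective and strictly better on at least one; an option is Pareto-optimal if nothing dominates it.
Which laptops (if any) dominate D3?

D2, D6, D8

D2: RAM 19≥14, battery life 18≥17 — dominates D3.
D6: RAM 42≥14, battery life 18≥17 — dominates D3.
D8: RAM 41≥14, battery life 20≥17 — dominates D3.
Others (D1, D4, D5, D7) are each worse than D3 on at least one objective.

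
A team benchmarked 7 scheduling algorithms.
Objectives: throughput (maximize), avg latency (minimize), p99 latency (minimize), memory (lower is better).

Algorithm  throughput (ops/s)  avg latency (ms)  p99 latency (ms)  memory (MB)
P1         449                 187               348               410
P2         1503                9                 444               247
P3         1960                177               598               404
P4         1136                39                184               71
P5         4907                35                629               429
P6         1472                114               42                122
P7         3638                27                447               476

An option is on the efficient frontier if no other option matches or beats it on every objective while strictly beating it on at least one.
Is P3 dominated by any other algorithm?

No

P1: worse on throughput (449 vs 1960).
P2: worse on throughput (1503 vs 1960).
P4: worse on throughput (1136 vs 1960).
P5: worse on p99 latency (629 vs 598).
P6: worse on throughput (1472 vs 1960).
P7: worse on memory (476 vs 404).
No option is at least as good as P3 on every objective and strictly better on one.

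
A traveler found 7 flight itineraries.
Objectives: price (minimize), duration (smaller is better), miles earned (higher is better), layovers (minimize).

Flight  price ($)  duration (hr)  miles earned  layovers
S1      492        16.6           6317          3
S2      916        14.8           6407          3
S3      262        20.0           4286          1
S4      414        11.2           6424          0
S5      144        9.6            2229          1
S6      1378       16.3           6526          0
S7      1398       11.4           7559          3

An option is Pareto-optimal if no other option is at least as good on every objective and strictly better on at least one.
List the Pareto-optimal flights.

S1: dominated by S4 (price 414≤492, duration 11.2≤16.6, miles earned 6424≥6317, layovers 0≤3).
S2: dominated by S4 (price 414≤916, duration 11.2≤14.8, miles earned 6424≥6407, layovers 0≤3).
S3: not dominated.
S4: not dominated.
S5: not dominated (best price).
S6: not dominated.
S7: not dominated (best miles earned).

S3, S4, S5, S6, S7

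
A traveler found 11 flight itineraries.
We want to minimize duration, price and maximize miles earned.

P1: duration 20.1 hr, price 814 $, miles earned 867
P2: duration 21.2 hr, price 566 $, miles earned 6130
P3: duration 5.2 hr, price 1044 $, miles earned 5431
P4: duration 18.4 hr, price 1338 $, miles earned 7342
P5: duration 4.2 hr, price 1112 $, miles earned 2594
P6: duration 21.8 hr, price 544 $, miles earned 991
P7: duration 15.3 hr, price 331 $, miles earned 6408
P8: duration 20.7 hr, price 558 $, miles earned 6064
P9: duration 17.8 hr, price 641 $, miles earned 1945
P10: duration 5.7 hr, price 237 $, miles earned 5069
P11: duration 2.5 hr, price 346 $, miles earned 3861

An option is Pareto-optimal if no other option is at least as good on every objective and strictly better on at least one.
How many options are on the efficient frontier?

P1: dominated by P7 (duration 15.3≤20.1, price 331≤814, miles earned 6408≥867).
P2: dominated by P7 (duration 15.3≤21.2, price 331≤566, miles earned 6408≥6130).
P3: not dominated.
P4: not dominated (best miles earned).
P5: dominated by P11 (duration 2.5≤4.2, price 346≤1112, miles earned 3861≥2594).
P6: dominated by P7 (duration 15.3≤21.8, price 331≤544, miles earned 6408≥991).
P7: not dominated.
P8: dominated by P7 (duration 15.3≤20.7, price 331≤558, miles earned 6408≥6064).
P9: dominated by P7 (duration 15.3≤17.8, price 331≤641, miles earned 6408≥1945).
P10: not dominated (best price).
P11: not dominated (best duration).
Pareto-optimal: P3, P4, P7, P10, P11 → 5.

5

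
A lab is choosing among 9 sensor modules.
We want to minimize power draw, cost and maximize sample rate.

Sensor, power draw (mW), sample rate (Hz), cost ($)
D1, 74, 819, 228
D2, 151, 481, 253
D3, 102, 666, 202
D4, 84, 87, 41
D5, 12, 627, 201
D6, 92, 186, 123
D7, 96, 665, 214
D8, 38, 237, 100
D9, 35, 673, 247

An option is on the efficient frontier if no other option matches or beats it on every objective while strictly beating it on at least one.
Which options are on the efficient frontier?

D1, D3, D4, D5, D7, D8, D9

D1: not dominated (best sample rate).
D2: dominated by D1 (power draw 74≤151, sample rate 819≥481, cost 228≤253).
D3: not dominated.
D4: not dominated (best cost).
D5: not dominated (best power draw).
D6: dominated by D8 (power draw 38≤92, sample rate 237≥186, cost 100≤123).
D7: not dominated.
D8: not dominated.
D9: not dominated.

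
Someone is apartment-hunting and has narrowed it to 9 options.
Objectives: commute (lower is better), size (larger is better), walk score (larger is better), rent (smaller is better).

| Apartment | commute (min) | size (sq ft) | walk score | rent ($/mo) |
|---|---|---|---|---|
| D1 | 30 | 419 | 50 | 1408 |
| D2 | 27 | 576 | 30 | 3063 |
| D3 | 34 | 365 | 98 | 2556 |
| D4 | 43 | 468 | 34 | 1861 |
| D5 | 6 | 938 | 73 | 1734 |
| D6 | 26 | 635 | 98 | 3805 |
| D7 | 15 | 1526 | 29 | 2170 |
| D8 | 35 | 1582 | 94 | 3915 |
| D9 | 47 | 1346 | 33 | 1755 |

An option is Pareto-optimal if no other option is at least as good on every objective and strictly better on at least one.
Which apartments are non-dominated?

D1, D3, D5, D6, D7, D8, D9

D1: not dominated (best rent).
D2: dominated by D5 (commute 6≤27, size 938≥576, walk score 73≥30, rent 1734≤3063).
D3: not dominated.
D4: dominated by D5 (commute 6≤43, size 938≥468, walk score 73≥34, rent 1734≤1861).
D5: not dominated (best commute).
D6: not dominated.
D7: not dominated.
D8: not dominated (best size).
D9: not dominated.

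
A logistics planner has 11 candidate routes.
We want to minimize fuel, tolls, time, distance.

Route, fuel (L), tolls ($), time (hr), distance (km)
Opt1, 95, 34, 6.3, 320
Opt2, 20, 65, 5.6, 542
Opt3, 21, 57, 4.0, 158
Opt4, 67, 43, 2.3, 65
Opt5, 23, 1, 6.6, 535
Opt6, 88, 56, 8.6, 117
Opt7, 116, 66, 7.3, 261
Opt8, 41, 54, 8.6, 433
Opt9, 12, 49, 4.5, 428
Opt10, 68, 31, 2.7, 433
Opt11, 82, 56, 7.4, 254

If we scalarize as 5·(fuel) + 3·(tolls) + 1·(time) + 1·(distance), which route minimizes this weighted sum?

Opt1: 5·95 + 3·34 + 1·6.3 + 1·320 = 903.3
Opt2: 5·20 + 3·65 + 1·5.6 + 1·542 = 842.6
Opt3: 5·21 + 3·57 + 1·4.0 + 1·158 = 438.0
Opt4: 5·67 + 3·43 + 1·2.3 + 1·65 = 531.3
Opt5: 5·23 + 3·1 + 1·6.6 + 1·535 = 659.6
Opt6: 5·88 + 3·56 + 1·8.6 + 1·117 = 733.6
Opt7: 5·116 + 3·66 + 1·7.3 + 1·261 = 1046.3
Opt8: 5·41 + 3·54 + 1·8.6 + 1·433 = 808.6
Opt9: 5·12 + 3·49 + 1·4.5 + 1·428 = 639.5
Opt10: 5·68 + 3·31 + 1·2.7 + 1·433 = 868.7
Opt11: 5·82 + 3·56 + 1·7.4 + 1·254 = 839.4
Lowest: Opt3 at 438.0.

Opt3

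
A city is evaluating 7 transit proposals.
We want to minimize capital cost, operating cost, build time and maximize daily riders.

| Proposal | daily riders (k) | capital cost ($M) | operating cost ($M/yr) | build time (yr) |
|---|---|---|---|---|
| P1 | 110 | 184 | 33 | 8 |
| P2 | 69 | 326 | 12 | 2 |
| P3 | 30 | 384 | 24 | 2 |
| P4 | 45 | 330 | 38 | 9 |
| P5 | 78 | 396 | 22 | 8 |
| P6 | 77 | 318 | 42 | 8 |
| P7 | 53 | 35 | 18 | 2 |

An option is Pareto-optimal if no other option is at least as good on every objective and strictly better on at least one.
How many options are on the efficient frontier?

P1: not dominated (best daily riders).
P2: not dominated (best operating cost).
P3: dominated by P2 (daily riders 69≥30, capital cost 326≤384, operating cost 12≤24, build time 2≤2).
P4: dominated by P1 (daily riders 110≥45, capital cost 184≤330, operating cost 33≤38, build time 8≤9).
P5: not dominated.
P6: dominated by P1 (daily riders 110≥77, capital cost 184≤318, operating cost 33≤42, build time 8≤8).
P7: not dominated (best capital cost).
Pareto-optimal: P1, P2, P5, P7 → 4.

4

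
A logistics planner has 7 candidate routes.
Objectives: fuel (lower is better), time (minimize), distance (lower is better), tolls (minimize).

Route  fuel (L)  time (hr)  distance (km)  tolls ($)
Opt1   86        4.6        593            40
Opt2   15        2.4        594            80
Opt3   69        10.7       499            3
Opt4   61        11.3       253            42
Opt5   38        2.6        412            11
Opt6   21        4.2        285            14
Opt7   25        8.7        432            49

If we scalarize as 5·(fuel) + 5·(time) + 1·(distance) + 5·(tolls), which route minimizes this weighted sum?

Opt6

Opt1: 5·86 + 5·4.6 + 1·593 + 5·40 = 1246.0
Opt2: 5·15 + 5·2.4 + 1·594 + 5·80 = 1081.0
Opt3: 5·69 + 5·10.7 + 1·499 + 5·3 = 912.5
Opt4: 5·61 + 5·11.3 + 1·253 + 5·42 = 824.5
Opt5: 5·38 + 5·2.6 + 1·412 + 5·11 = 670.0
Opt6: 5·21 + 5·4.2 + 1·285 + 5·14 = 481.0
Opt7: 5·25 + 5·8.7 + 1·432 + 5·49 = 845.5
Lowest: Opt6 at 481.0.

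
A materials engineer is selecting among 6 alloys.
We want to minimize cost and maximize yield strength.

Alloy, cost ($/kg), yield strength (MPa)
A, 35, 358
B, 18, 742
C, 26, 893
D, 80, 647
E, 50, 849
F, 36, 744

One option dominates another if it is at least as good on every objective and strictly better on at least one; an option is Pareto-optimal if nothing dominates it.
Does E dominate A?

E vs A: E is worse on cost (50 vs 35), so it does not dominate A.

No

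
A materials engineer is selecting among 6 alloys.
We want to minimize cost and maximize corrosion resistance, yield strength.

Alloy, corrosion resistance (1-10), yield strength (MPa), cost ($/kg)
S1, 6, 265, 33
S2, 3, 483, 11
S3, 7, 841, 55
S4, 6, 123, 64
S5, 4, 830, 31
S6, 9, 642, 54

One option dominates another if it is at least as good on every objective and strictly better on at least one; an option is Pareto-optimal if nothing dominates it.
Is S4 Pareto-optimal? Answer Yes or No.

No

S1 vs S4: corrosion resistance 6≥6, yield strength 265≥123, cost 33≤64 — S1 is at least as good on every objective and strictly better on at least one, so S1 dominates S4.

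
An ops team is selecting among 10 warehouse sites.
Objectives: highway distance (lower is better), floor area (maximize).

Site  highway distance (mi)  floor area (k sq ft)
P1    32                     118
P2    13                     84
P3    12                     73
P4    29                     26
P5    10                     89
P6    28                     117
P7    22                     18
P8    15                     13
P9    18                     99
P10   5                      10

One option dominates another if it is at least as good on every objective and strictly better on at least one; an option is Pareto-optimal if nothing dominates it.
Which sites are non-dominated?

P1: not dominated (best floor area).
P2: dominated by P5 (highway distance 10≤13, floor area 89≥84).
P3: dominated by P5 (highway distance 10≤12, floor area 89≥73).
P4: dominated by P2 (highway distance 13≤29, floor area 84≥26).
P5: not dominated.
P6: not dominated.
P7: dominated by P2 (highway distance 13≤22, floor area 84≥18).
P8: dominated by P2 (highway distance 13≤15, floor area 84≥13).
P9: not dominated.
P10: not dominated (best highway distance).

P1, P5, P6, P9, P10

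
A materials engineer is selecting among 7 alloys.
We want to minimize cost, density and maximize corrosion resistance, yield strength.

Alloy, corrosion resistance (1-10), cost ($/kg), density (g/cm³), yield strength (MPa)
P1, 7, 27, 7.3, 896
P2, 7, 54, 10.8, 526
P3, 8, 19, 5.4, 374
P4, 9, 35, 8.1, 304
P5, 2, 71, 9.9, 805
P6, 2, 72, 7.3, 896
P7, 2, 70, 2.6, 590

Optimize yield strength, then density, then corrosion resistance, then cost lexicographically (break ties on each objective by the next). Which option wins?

First maximize yield strength: best is 896, kept {P1, P6}.
Then minimize density: best is 7.3, kept {P1, P6}.
Then maximize corrosion resistance: best is 7, kept {P1}.

P1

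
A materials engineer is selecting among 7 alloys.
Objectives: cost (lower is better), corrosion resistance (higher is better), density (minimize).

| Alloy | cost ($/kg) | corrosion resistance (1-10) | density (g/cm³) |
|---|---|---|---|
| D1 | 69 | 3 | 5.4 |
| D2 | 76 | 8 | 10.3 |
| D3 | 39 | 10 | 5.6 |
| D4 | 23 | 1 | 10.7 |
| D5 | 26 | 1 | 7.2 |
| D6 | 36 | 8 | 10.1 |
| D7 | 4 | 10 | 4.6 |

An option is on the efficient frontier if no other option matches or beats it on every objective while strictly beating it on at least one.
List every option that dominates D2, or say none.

D3: cost 39≤76, corrosion resistance 10≥8, density 5.6≤10.3 — dominates D2.
D6: cost 36≤76, corrosion resistance 8≥8, density 10.1≤10.3 — dominates D2.
D7: cost 4≤76, corrosion resistance 10≥8, density 4.6≤10.3 — dominates D2.
Others (D1, D4, D5) are each worse than D2 on at least one objective.

D3, D6, D7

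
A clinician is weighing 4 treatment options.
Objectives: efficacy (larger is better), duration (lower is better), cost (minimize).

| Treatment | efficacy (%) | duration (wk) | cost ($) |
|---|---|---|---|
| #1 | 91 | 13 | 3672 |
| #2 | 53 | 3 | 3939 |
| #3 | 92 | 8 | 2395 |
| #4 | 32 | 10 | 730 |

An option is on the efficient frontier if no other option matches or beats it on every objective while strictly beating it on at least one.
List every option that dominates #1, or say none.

#3: efficacy 92≥91, duration 8≤13, cost 2395≤3672 — dominates #1.
Others (#2, #4) are each worse than #1 on at least one objective.

#3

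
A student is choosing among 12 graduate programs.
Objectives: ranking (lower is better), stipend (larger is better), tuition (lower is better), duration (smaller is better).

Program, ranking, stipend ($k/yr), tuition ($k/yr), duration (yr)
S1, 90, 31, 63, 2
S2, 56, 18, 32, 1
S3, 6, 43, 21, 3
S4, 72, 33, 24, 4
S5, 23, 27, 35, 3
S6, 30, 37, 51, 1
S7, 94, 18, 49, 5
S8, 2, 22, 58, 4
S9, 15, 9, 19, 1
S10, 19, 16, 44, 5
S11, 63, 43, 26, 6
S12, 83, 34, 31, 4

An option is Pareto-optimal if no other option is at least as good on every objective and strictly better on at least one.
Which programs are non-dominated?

S2, S3, S6, S8, S9

S1: dominated by S6 (ranking 30≤90, stipend 37≥31, tuition 51≤63, duration 1≤2).
S2: not dominated.
S3: not dominated.
S4: dominated by S3 (ranking 6≤72, stipend 43≥33, tuition 21≤24, duration 3≤4).
S5: dominated by S3 (ranking 6≤23, stipend 43≥27, tuition 21≤35, duration 3≤3).
S6: not dominated.
S7: dominated by S2 (ranking 56≤94, stipend 18≥18, tuition 32≤49, duration 1≤5).
S8: not dominated (best ranking).
S9: not dominated (best tuition).
S10: dominated by S3 (ranking 6≤19, stipend 43≥16, tuition 21≤44, duration 3≤5).
S11: dominated by S3 (ranking 6≤63, stipend 43≥43, tuition 21≤26, duration 3≤6).
S12: dominated by S3 (ranking 6≤83, stipend 43≥34, tuition 21≤31, duration 3≤4).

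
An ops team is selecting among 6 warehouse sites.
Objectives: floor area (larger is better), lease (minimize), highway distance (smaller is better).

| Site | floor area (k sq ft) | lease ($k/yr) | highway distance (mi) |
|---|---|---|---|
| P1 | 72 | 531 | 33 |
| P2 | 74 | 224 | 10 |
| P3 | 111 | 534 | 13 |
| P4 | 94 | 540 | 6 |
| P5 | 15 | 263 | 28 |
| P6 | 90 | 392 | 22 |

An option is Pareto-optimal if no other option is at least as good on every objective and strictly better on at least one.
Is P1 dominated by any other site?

P2 vs P1: floor area 74≥72, lease 224≤531, highway distance 10≤33 — P2 is at least as good on every objective and strictly better on at least one, so P2 dominates P1.

Yes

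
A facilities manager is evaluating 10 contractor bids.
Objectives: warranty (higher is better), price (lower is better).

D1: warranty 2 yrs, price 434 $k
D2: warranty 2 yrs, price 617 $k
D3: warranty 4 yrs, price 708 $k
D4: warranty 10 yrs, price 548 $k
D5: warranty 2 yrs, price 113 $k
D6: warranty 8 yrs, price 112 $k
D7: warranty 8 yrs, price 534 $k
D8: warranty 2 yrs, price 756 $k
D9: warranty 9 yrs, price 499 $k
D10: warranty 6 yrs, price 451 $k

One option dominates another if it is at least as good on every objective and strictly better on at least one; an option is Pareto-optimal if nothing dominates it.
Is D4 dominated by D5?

D5 vs D4: D5 is worse on warranty (2 vs 10), so it does not dominate D4.

No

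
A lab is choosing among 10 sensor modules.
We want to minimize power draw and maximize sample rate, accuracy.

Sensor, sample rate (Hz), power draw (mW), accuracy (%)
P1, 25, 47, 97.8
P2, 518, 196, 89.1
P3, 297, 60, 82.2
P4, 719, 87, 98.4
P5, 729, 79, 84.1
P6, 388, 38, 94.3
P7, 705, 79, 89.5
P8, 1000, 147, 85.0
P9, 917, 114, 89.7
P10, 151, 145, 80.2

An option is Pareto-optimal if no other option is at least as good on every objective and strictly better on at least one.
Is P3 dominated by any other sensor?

Yes

P6 vs P3: sample rate 388≥297, power draw 38≤60, accuracy 94.3≥82.2 — P6 is at least as good on every objective and strictly better on at least one, so P6 dominates P3.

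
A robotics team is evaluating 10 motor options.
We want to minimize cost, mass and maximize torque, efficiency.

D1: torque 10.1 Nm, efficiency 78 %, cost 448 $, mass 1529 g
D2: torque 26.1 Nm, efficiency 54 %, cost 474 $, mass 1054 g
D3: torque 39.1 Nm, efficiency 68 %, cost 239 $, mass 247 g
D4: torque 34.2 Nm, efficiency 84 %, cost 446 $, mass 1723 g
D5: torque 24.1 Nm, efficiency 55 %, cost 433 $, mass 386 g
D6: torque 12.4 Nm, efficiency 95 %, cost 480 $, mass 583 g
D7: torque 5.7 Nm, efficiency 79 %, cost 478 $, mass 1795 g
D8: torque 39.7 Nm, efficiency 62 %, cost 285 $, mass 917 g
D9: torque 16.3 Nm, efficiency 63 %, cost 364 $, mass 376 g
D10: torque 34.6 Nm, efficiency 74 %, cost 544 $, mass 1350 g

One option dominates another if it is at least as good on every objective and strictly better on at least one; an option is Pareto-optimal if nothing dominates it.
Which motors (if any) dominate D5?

D3

D3: torque 39.1≥24.1, efficiency 68≥55, cost 239≤433, mass 247≤386 — dominates D5.
Others (D1, D2, D4, D6, D7, D8, D9, D10) are each worse than D5 on at least one objective.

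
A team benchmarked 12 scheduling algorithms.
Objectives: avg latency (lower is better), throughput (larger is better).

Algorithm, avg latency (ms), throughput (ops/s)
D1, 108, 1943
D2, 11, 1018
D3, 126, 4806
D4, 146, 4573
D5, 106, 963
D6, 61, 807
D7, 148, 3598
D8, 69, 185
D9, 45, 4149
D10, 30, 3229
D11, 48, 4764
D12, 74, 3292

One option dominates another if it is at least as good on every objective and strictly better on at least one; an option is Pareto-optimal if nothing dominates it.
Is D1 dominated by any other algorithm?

D9 vs D1: avg latency 45≤108, throughput 4149≥1943 — D9 is at least as good on every objective and strictly better on at least one, so D9 dominates D1.

Yes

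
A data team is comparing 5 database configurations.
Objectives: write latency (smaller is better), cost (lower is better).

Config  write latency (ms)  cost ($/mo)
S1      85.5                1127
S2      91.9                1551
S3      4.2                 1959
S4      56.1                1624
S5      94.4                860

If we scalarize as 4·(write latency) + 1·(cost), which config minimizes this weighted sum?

S5

S1: 4·85.5 + 1·1127 = 1469.0
S2: 4·91.9 + 1·1551 = 1918.6
S3: 4·4.2 + 1·1959 = 1975.8
S4: 4·56.1 + 1·1624 = 1848.4
S5: 4·94.4 + 1·860 = 1237.6
Lowest: S5 at 1237.6.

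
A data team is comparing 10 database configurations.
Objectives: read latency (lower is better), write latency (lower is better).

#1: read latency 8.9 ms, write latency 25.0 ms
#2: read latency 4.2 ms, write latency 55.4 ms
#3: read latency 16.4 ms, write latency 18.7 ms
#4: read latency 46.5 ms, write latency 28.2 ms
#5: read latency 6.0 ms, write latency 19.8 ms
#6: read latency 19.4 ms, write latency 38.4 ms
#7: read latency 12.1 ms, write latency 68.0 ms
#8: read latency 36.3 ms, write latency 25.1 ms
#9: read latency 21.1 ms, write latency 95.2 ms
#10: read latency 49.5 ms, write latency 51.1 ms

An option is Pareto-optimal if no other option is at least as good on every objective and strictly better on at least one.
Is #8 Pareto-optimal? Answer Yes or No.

No

#1 vs #8: read latency 8.9≤36.3, write latency 25.0≤25.1 — #1 is at least as good on every objective and strictly better on at least one, so #1 dominates #8.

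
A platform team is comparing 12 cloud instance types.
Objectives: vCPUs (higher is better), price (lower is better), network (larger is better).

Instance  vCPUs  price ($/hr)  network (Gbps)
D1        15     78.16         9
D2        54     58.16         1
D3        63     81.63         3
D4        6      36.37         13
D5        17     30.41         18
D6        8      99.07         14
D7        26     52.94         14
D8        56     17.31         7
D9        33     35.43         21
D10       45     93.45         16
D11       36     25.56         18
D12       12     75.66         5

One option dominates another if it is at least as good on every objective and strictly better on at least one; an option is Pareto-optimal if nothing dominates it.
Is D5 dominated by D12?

No

D12 vs D5: D12 is worse on vCPUs (12 vs 17), so it does not dominate D5.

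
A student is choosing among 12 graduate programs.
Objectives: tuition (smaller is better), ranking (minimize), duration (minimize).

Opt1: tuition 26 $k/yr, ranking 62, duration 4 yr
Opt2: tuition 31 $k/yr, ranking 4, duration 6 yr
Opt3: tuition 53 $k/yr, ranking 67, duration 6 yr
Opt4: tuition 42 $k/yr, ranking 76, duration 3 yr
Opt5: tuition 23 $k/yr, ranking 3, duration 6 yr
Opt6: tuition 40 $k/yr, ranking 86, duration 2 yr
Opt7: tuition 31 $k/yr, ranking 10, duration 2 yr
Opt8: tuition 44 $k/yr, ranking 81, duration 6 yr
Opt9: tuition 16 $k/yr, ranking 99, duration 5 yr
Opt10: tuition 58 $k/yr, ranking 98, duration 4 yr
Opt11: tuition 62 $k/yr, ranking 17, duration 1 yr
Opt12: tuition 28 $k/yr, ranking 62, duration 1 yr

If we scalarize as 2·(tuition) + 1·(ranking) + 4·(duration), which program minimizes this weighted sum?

Opt5

Opt1: 2·26 + 1·62 + 4·4 = 130
Opt2: 2·31 + 1·4 + 4·6 = 90
Opt3: 2·53 + 1·67 + 4·6 = 197
Opt4: 2·42 + 1·76 + 4·3 = 172
Opt5: 2·23 + 1·3 + 4·6 = 73
Opt6: 2·40 + 1·86 + 4·2 = 174
Opt7: 2·31 + 1·10 + 4·2 = 80
Opt8: 2·44 + 1·81 + 4·6 = 193
Opt9: 2·16 + 1·99 + 4·5 = 151
Opt10: 2·58 + 1·98 + 4·4 = 230
Opt11: 2·62 + 1·17 + 4·1 = 145
Opt12: 2·28 + 1·62 + 4·1 = 122
Lowest: Opt5 at 73.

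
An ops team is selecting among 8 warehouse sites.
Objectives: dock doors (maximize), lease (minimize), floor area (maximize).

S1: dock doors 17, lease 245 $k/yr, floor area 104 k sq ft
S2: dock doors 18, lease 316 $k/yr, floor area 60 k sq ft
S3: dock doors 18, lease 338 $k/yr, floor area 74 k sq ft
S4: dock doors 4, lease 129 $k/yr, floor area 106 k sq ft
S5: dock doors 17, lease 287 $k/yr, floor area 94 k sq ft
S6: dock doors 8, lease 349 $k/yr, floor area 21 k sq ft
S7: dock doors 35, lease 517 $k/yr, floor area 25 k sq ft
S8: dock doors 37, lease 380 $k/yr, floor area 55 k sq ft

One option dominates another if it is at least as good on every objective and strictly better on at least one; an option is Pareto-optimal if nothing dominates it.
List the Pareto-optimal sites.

S1: not dominated.
S2: not dominated.
S3: not dominated.
S4: not dominated (best lease).
S5: dominated by S1 (dock doors 17≥17, lease 245≤287, floor area 104≥94).
S6: dominated by S1 (dock doors 17≥8, lease 245≤349, floor area 104≥21).
S7: dominated by S8 (dock doors 37≥35, lease 380≤517, floor area 55≥25).
S8: not dominated (best dock doors).

S1, S2, S3, S4, S8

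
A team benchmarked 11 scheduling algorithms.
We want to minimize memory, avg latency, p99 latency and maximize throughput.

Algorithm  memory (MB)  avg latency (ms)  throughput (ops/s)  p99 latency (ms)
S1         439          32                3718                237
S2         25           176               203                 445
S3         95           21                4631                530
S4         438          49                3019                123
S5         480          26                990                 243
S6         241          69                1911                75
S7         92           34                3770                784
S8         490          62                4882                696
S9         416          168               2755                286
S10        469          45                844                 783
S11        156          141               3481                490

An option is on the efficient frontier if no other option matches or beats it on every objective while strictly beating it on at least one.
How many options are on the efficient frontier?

S1: not dominated.
S2: not dominated (best memory).
S3: not dominated (best avg latency).
S4: not dominated.
S5: not dominated.
S6: not dominated (best p99 latency).
S7: not dominated.
S8: not dominated (best throughput).
S9: not dominated.
S10: dominated by S1 (memory 439≤469, avg latency 32≤45, throughput 3718≥844, p99 latency 237≤783).
S11: not dominated.
Pareto-optimal: S1, S2, S3, S4, S5, S6, S7, S8, S9, S11 → 10.

10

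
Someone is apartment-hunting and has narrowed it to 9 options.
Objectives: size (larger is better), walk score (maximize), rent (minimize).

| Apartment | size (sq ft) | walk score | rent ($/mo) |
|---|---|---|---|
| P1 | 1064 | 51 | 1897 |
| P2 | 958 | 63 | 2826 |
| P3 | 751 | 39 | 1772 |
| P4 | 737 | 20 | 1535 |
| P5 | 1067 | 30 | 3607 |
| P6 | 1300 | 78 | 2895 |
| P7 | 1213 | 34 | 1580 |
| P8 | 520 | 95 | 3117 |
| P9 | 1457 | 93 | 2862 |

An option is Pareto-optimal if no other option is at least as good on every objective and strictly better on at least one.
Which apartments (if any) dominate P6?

P9: size 1457≥1300, walk score 93≥78, rent 2862≤2895 — dominates P6.
Others (P1, P2, P3, P4, P5, P7, P8) are each worse than P6 on at least one objective.

P9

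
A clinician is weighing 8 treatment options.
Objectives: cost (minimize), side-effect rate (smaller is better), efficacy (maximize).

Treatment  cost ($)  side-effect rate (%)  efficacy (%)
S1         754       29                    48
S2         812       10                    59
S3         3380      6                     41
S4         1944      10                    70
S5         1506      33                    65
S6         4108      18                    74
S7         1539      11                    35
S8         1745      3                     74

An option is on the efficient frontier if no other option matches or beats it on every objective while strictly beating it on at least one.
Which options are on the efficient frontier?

S1: not dominated (best cost).
S2: not dominated.
S3: dominated by S8 (cost 1745≤3380, side-effect rate 3≤6, efficacy 74≥41).
S4: dominated by S8 (cost 1745≤1944, side-effect rate 3≤10, efficacy 74≥70).
S5: not dominated.
S6: dominated by S8 (cost 1745≤4108, side-effect rate 3≤18, efficacy 74≥74).
S7: dominated by S2 (cost 812≤1539, side-effect rate 10≤11, efficacy 59≥35).
S8: not dominated (best side-effect rate).

S1, S2, S5, S8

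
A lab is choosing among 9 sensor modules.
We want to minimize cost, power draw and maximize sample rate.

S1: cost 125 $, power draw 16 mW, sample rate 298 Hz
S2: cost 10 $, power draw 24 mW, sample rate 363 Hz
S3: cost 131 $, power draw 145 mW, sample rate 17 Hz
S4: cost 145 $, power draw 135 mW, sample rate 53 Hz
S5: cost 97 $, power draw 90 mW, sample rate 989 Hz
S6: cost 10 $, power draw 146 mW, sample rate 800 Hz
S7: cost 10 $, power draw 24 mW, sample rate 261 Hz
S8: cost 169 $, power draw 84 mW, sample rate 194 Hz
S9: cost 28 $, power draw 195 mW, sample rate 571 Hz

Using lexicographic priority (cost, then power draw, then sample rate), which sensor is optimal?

First minimize cost: best is 10, kept {S2, S6, S7}.
Then minimize power draw: best is 24, kept {S2, S7}.
Then maximize sample rate: best is 363, kept {S2}.

S2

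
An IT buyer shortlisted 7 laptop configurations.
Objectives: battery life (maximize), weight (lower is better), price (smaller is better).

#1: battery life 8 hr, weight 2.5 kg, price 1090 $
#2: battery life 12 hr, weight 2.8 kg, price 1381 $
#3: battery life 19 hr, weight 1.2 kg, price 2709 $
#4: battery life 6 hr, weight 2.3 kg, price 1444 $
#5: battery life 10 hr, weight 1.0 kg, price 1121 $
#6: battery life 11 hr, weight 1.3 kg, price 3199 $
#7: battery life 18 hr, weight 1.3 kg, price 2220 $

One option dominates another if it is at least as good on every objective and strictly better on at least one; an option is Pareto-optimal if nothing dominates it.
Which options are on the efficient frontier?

#1: not dominated (best price).
#2: not dominated.
#3: not dominated (best battery life).
#4: dominated by #5 (battery life 10≥6, weight 1.0≤2.3, price 1121≤1444).
#5: not dominated (best weight).
#6: dominated by #3 (battery life 19≥11, weight 1.2≤1.3, price 2709≤3199).
#7: not dominated.

#1, #2, #3, #5, #7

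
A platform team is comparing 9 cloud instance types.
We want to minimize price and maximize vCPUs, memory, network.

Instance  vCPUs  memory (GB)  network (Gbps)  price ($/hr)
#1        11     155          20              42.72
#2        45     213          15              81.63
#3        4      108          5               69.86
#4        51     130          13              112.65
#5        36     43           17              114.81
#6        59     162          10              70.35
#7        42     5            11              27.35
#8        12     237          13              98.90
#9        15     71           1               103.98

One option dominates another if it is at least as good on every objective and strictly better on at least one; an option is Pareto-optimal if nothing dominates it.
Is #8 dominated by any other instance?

#1: worse on vCPUs (11 vs 12).
#2: worse on memory (213 vs 237).
#3: worse on vCPUs (4 vs 12).
#4: worse on memory (130 vs 237).
#5: worse on memory (43 vs 237).
#6: worse on memory (162 vs 237).
#7: worse on memory (5 vs 237).
#9: worse on memory (71 vs 237).
No option is at least as good as #8 on every objective and strictly better on one.

No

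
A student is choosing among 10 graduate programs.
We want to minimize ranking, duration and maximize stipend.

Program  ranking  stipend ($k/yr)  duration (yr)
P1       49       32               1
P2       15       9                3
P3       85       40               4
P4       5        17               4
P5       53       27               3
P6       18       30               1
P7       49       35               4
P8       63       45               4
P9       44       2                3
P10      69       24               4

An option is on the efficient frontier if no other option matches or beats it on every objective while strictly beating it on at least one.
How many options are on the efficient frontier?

6

P1: not dominated.
P2: not dominated.
P3: dominated by P8 (ranking 63≤85, stipend 45≥40, duration 4≤4).
P4: not dominated (best ranking).
P5: dominated by P1 (ranking 49≤53, stipend 32≥27, duration 1≤3).
P6: not dominated.
P7: not dominated.
P8: not dominated (best stipend).
P9: dominated by P2 (ranking 15≤44, stipend 9≥2, duration 3≤3).
P10: dominated by P1 (ranking 49≤69, stipend 32≥24, duration 1≤4).
Pareto-optimal: P1, P2, P4, P6, P7, P8 → 6.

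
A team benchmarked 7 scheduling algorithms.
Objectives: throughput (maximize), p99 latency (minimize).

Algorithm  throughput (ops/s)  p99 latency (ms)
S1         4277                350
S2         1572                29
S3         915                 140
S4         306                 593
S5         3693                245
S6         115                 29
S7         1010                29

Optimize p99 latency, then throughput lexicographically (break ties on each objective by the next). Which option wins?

First minimize p99 latency: best is 29, kept {S2, S6, S7}.
Then maximize throughput: best is 1572, kept {S2}.

S2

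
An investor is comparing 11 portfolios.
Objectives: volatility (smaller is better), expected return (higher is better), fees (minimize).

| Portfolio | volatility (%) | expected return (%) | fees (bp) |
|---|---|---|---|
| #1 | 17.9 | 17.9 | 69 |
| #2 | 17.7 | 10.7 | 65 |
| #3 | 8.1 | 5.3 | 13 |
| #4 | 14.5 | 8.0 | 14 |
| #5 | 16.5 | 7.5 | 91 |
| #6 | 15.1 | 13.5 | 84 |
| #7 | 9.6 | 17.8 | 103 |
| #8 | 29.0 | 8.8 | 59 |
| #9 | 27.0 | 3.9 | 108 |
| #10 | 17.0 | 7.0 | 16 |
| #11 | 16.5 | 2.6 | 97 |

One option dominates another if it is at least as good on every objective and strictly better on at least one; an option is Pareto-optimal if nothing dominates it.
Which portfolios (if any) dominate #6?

#1: worse on volatility (17.9 vs 15.1).
#2: worse on volatility (17.7 vs 15.1).
#3: worse on expected return (5.3 vs 13.5).
#4: worse on expected return (8.0 vs 13.5).
#5: worse on volatility (16.5 vs 15.1).
#7: worse on fees (103 vs 84).
#8: worse on volatility (29.0 vs 15.1).
#9: worse on volatility (27.0 vs 15.1).
#10: worse on volatility (17.0 vs 15.1).
#11: worse on volatility (16.5 vs 15.1).
No option dominates #6.

none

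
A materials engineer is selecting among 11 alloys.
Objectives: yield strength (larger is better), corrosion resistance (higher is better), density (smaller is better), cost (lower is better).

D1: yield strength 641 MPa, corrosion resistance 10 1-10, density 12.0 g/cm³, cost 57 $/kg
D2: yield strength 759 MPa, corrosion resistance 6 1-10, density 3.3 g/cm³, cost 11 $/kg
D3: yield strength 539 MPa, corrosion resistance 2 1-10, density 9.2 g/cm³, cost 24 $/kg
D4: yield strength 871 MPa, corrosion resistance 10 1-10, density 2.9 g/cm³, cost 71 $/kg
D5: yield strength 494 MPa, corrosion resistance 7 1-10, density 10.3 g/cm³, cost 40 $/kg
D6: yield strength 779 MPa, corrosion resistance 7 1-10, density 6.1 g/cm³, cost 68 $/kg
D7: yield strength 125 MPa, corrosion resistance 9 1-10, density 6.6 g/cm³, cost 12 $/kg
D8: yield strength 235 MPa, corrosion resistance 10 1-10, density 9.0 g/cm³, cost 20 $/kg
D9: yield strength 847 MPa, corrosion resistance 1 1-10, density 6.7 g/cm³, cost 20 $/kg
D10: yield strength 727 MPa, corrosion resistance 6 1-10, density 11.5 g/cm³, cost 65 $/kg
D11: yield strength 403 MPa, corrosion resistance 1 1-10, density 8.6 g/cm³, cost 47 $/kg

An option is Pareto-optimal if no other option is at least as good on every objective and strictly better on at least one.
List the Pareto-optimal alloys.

D1: not dominated.
D2: not dominated (best cost).
D3: dominated by D2 (yield strength 759≥539, corrosion resistance 6≥2, density 3.3≤9.2, cost 11≤24).
D4: not dominated (best yield strength).
D5: not dominated.
D6: not dominated.
D7: not dominated.
D8: not dominated.
D9: not dominated.
D10: dominated by D2 (yield strength 759≥727, corrosion resistance 6≥6, density 3.3≤11.5, cost 11≤65).
D11: dominated by D2 (yield strength 759≥403, corrosion resistance 6≥1, density 3.3≤8.6, cost 11≤47).

D1, D2, D4, D5, D6, D7, D8, D9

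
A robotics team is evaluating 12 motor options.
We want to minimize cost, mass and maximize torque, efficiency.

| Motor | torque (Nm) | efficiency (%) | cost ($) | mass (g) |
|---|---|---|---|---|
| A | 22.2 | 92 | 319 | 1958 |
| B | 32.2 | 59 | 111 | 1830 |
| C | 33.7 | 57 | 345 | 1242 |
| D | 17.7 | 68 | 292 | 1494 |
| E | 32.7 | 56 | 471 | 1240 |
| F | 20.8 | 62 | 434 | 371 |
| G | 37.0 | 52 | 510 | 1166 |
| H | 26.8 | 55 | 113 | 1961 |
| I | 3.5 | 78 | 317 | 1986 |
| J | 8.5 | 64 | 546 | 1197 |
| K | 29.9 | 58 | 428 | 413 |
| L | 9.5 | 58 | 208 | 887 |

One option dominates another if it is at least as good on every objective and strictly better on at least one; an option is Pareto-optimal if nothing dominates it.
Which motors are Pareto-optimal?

A: not dominated (best efficiency).
B: not dominated (best cost).
C: not dominated.
D: not dominated.
E: not dominated.
F: not dominated (best mass).
G: not dominated (best torque).
H: dominated by B (torque 32.2≥26.8, efficiency 59≥55, cost 111≤113, mass 1830≤1961).
I: not dominated.
J: not dominated.
K: not dominated.
L: not dominated.

A, B, C, D, E, F, G, I, J, K, L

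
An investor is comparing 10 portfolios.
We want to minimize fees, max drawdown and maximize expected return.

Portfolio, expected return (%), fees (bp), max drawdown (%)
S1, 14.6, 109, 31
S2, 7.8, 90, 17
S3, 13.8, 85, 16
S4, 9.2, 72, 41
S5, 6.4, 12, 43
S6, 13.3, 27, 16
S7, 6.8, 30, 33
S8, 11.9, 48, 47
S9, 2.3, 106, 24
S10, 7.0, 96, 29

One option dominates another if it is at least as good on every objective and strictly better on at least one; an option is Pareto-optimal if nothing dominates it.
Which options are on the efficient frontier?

S1, S3, S5, S6

S1: not dominated (best expected return).
S2: dominated by S3 (expected return 13.8≥7.8, fees 85≤90, max drawdown 16≤17).
S3: not dominated.
S4: dominated by S6 (expected return 13.3≥9.2, fees 27≤72, max drawdown 16≤41).
S5: not dominated (best fees).
S6: not dominated.
S7: dominated by S6 (expected return 13.3≥6.8, fees 27≤30, max drawdown 16≤33).
S8: dominated by S6 (expected return 13.3≥11.9, fees 27≤48, max drawdown 16≤47).
S9: dominated by S2 (expected return 7.8≥2.3, fees 90≤106, max drawdown 17≤24).
S10: dominated by S2 (expected return 7.8≥7.0, fees 90≤96, max drawdown 17≤29).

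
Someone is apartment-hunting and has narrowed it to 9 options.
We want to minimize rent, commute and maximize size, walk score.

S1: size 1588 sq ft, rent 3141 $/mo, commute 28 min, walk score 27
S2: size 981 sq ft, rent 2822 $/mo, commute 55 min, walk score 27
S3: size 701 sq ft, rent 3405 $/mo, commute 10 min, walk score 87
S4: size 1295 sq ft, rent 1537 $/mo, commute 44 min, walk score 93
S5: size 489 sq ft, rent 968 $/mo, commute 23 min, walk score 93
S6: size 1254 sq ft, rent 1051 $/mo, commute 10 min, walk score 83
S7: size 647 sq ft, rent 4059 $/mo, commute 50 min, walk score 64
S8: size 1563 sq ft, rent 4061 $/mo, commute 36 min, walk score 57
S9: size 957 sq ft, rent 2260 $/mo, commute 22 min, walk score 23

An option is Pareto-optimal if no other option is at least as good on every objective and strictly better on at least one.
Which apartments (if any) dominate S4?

S1: worse on rent (3141 vs 1537).
S2: worse on size (981 vs 1295).
S3: worse on size (701 vs 1295).
S5: worse on size (489 vs 1295).
S6: worse on size (1254 vs 1295).
S7: worse on size (647 vs 1295).
S8: worse on rent (4061 vs 1537).
S9: worse on size (957 vs 1295).
No option dominates S4.

none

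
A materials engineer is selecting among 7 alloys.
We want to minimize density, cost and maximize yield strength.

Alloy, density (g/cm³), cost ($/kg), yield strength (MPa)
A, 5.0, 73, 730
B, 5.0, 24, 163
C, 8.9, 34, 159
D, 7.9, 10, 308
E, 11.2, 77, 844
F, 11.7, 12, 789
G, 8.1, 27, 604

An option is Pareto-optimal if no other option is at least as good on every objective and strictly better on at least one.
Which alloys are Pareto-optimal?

A: not dominated.
B: not dominated.
C: dominated by B (density 5.0≤8.9, cost 24≤34, yield strength 163≥159).
D: not dominated (best cost).
E: not dominated (best yield strength).
F: not dominated.
G: not dominated.

A, B, D, E, F, G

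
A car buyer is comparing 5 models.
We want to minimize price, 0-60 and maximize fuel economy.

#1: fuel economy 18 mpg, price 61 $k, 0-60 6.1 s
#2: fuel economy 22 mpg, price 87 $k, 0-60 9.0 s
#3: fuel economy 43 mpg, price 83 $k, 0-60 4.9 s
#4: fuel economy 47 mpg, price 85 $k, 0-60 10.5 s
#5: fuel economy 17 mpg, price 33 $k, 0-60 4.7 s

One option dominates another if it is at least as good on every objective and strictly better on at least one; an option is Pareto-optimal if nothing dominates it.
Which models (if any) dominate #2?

#3: fuel economy 43≥22, price 83≤87, 0-60 4.9≤9.0 — dominates #2.
Others (#1, #4, #5) are each worse than #2 on at least one objective.

#3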